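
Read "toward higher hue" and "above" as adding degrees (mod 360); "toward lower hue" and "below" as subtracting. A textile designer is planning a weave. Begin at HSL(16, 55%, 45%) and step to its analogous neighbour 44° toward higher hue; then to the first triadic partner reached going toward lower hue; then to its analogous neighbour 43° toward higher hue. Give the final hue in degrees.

343°

analog 44° ↑ +44°: 16 + 44 = 60°
triadic ↓ −120°: 60 − 120 = -60 → -60 + 360 = 300°
analog 43° ↑ +43°: 300 + 43 = 343°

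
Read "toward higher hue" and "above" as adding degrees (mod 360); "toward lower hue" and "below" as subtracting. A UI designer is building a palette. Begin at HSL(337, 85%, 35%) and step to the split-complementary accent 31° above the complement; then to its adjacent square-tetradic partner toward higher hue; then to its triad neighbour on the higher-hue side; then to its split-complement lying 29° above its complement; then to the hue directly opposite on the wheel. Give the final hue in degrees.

+211° (split-comp 31° ↑): 337 + 211 = 548 → 548 − 360 = 188°
+90° (square ↑): 188 + 90 = 278°
+120° (triadic ↑): 278 + 120 = 398 → 398 − 360 = 38°
+209° (split-comp 29° ↑): 38 + 209 = 247°
+180° (complement): 247 + 180 = 427 → 427 − 360 = 67°

67°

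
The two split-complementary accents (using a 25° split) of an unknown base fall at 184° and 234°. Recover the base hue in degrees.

29°

The accents sit 25° either side of the complement, so the complement is their short-arc midpoint on the wheel.
Short-arc midpoint of 184° and 234°: 209°.
Base is 180° from the complement: 209 − 180 = 29°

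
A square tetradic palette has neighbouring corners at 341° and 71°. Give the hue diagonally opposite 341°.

A square tetradic scheme places four hues 90° apart; opposite corners are 180° apart.
341 + 180 = 521 → 521 − 360 = 161°

161°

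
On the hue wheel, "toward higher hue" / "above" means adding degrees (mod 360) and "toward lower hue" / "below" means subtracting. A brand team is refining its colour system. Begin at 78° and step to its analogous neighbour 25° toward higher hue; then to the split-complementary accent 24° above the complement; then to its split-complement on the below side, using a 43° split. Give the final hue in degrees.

78 + 25 = 103°   (analog 25° ↑)
103 + 204 = 307°   (split-comp 24° ↑)
307 + 137 = 444 → 444 − 360 = 84°   (split-comp 43° ↓)

84°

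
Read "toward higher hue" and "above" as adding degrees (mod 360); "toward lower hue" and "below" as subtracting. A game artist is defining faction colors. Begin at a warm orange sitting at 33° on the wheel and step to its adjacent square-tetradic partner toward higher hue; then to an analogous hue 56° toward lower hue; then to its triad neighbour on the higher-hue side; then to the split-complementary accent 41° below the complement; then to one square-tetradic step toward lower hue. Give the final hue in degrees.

236°

square ↑ +90°: 33 + 90 = 123°
analog 56° ↓ −56°: 123 − 56 = 67°
triadic ↑ +120°: 67 + 120 = 187°
split-comp 41° ↓ +139°: 187 + 139 = 326°
square ↓ −90°: 326 − 90 = 236°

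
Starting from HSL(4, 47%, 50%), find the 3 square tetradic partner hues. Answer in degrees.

94°, 184°, 274°

A square tetradic scheme places four hues every 90°.
4 + 90 = 94°
4 + 180 = 184°
4 + 270 = 274°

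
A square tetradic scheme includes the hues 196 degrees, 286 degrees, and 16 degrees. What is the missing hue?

106°

A square tetradic scheme places four hues every 90°.
The full set through 16° is {16°, 106°, 196°, 286°}.
Given {16°, 196°, 286°}, the missing hue is 106°.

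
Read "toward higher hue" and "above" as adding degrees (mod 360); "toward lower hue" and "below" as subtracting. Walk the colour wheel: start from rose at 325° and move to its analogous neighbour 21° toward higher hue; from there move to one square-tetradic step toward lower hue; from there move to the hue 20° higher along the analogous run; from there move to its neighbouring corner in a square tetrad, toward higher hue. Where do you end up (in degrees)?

6°

325 + 21 = 346°   (analog 21° ↑)
346 − 90 = 256°   (square ↓)
256 + 20 = 276°   (analog 20° ↑)
276 + 90 = 366 → 366 − 360 = 6°   (square ↑)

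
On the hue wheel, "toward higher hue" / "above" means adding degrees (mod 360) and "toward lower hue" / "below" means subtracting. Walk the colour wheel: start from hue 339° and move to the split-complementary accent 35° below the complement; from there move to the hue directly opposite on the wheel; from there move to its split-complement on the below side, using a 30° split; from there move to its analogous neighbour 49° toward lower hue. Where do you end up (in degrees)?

339 + 145 = 484 → 484 − 360 = 124°   (split-comp 35° ↓)
124 + 180 = 304°   (complement)
304 + 150 = 454 → 454 − 360 = 94°   (split-comp 30° ↓)
94 − 49 = 45°   (analog 49° ↓)

45°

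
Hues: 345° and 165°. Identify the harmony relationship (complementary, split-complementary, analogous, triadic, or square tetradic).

complementary

Sort the hues: 165°, 345°.
Successive gaps around the wheel: 180°, 180°.
Two hues 180° apart are complementary.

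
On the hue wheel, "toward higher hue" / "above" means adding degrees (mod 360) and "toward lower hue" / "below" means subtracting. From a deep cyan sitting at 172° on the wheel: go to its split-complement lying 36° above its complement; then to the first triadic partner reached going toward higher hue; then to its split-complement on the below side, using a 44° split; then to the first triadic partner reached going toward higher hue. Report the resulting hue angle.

+216° (split-comp 36° ↑): 172 + 216 = 388 → 388 − 360 = 28°
+120° (triadic ↑): 28 + 120 = 148°
+136° (split-comp 44° ↓): 148 + 136 = 284°
+120° (triadic ↑): 284 + 120 = 404 → 404 − 360 = 44°

44°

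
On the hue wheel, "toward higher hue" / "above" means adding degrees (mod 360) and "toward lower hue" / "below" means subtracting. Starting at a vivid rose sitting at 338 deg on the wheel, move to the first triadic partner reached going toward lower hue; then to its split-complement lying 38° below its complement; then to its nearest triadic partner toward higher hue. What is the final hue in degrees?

−120° (triadic ↓): 338 − 120 = 218°
+142° (split-comp 38° ↓): 218 + 142 = 360 → 360 − 360 = 0°
+120° (triadic ↑): 0 + 120 = 120°

120°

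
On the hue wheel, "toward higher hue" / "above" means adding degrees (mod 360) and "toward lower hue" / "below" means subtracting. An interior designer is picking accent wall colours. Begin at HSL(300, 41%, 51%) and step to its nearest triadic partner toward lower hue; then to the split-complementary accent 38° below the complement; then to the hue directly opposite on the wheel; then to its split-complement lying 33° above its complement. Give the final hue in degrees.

−120° (triadic ↓): 300 − 120 = 180°
+142° (split-comp 38° ↓): 180 + 142 = 322°
+180° (complement): 322 + 180 = 502 → 502 − 360 = 142°
+213° (split-comp 33° ↑): 142 + 213 = 355°

355°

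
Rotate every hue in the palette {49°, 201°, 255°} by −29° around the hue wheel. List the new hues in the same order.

49 − 29 = 20°
201 − 29 = 172°
255 − 29 = 226°

20°, 172°, 226°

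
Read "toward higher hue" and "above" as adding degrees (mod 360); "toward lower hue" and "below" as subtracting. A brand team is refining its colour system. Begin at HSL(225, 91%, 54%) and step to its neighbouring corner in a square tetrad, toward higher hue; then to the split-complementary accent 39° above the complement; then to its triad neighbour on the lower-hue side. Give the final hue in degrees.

54°

square ↑ +90°: 225 + 90 = 315°
split-comp 39° ↑ +219°: 315 + 219 = 534 → 534 − 360 = 174°
triadic ↓ −120°: 174 − 120 = 54°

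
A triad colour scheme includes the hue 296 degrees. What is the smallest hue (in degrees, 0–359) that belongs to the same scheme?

A triad places three hues 120° apart.
The full set through 296° is {56°, 176°, 296°}.

56°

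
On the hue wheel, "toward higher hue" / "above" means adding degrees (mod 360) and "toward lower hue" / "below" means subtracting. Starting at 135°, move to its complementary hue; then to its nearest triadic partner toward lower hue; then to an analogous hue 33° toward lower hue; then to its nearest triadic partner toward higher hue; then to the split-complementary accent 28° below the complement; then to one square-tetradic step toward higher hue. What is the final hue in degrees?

164°

+180° (complement): 135 + 180 = 315°
−120° (triadic ↓): 315 − 120 = 195°
−33° (analog 33° ↓): 195 − 33 = 162°
+120° (triadic ↑): 162 + 120 = 282°
+152° (split-comp 28° ↓): 282 + 152 = 434 → 434 − 360 = 74°
+90° (square ↑): 74 + 90 = 164°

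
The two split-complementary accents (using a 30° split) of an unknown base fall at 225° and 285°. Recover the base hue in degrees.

75°

The accents sit 30° either side of the complement, so the complement is their short-arc midpoint on the wheel.
Short-arc midpoint of 225° and 285°: 255°.
Base is 180° from the complement: 255 − 180 = 75°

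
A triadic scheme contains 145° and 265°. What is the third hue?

25°

A triad spaces three hues 120° apart.
The full set is {25°, 145°, 265°}.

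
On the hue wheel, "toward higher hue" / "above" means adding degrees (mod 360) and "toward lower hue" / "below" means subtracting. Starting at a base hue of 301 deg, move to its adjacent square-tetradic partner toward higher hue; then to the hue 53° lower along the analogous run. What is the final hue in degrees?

square ↑ +90°: 301 + 90 = 391 → 391 − 360 = 31°
analog 53° ↓ −53°: 31 − 53 = -22 → -22 + 360 = 338°

338°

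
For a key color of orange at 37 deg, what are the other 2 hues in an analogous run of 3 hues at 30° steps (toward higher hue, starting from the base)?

Analogous hues sit every 30° along the wheel.
37 + 30 = 67°
37 + 60 = 97°

67° and 97°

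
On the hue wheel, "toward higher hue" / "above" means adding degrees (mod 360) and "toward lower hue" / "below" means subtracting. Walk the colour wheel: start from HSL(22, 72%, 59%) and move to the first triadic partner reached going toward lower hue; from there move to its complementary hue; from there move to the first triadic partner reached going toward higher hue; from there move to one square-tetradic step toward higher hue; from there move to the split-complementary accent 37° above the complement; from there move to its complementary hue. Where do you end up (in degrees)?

22 − 120 = -98 → -98 + 360 = 262°   (triadic ↓)
262 + 180 = 442 → 442 − 360 = 82°   (complement)
82 + 120 = 202°   (triadic ↑)
202 + 90 = 292°   (square ↑)
292 + 217 = 509 → 509 − 360 = 149°   (split-comp 37° ↑)
149 + 180 = 329°   (complement)

329°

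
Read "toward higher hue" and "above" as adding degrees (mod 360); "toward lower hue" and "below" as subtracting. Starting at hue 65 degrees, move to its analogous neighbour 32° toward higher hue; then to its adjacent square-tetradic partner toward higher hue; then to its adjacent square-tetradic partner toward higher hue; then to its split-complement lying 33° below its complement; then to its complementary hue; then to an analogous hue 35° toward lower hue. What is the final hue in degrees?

209°

65 + 32 = 97°   (analog 32° ↑)
97 + 90 = 187°   (square ↑)
187 + 90 = 277°   (square ↑)
277 + 147 = 424 → 424 − 360 = 64°   (split-comp 33° ↓)
64 + 180 = 244°   (complement)
244 − 35 = 209°   (analog 35° ↓)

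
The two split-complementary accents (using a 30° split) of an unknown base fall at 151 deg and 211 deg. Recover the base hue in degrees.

The accents sit 30° either side of the complement, so the complement is their short-arc midpoint on the wheel.
Short-arc midpoint of 151° and 211°: 181°.
Base is 180° from the complement: 181 − 180 = 1°

1°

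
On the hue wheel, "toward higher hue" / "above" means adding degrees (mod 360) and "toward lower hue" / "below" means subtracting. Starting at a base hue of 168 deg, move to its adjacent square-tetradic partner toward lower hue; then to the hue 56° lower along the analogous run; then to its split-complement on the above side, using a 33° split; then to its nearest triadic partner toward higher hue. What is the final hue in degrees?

−90° (square ↓): 168 − 90 = 78°
−56° (analog 56° ↓): 78 − 56 = 22°
+213° (split-comp 33° ↑): 22 + 213 = 235°
+120° (triadic ↑): 235 + 120 = 355°

355°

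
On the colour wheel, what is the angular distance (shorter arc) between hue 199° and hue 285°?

86°

|199 − 285| = 86.
86 ≤ 180, so the shorter arc is 86°.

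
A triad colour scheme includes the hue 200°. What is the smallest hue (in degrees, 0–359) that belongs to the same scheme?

80°

A triad places three hues 120° apart.
The full set through 200° is {80°, 200°, 320°}.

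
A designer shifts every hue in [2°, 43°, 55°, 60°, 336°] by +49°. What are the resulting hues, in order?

51°, 92°, 104°, 109°, 25°

2 + 49 = 51°
43 + 49 = 92°
55 + 49 = 104°
60 + 49 = 109°
336 + 49 = 385 → 385 − 360 = 25°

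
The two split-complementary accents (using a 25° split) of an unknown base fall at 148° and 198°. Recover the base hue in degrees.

The accents sit 25° either side of the complement, so the complement is their short-arc midpoint on the wheel.
Short-arc midpoint of 148° and 198°: 173°.
Base is 180° from the complement: 173 − 180 = -7 → -7 + 360 = 353°

353°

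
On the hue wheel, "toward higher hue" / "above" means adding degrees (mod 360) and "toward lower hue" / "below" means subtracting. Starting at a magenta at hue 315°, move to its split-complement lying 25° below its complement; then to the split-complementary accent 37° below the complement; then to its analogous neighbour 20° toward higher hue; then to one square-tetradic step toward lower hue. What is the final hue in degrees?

183°

315 + 155 = 470 → 470 − 360 = 110°   (split-comp 25° ↓)
110 + 143 = 253°   (split-comp 37° ↓)
253 + 20 = 273°   (analog 20° ↑)
273 − 90 = 183°   (square ↓)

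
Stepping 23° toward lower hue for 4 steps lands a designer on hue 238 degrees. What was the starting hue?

330°

4 steps of 23° (toward lower hue) give a net shift of −92°.
Start = end − shift: 238 + 92 = 330°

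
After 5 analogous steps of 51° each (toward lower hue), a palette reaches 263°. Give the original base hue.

5 steps of 51° (toward lower hue) give a net shift of −255°.
Start = end − shift: 263 + 255 = 518 → 518 − 360 = 158°

158°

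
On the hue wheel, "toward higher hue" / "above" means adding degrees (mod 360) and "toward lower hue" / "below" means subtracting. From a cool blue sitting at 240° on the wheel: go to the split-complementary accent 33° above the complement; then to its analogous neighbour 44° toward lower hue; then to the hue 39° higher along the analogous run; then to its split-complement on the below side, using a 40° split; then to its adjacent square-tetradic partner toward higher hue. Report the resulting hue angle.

318°

+213° (split-comp 33° ↑): 240 + 213 = 453 → 453 − 360 = 93°
−44° (analog 44° ↓): 93 − 44 = 49°
+39° (analog 39° ↑): 49 + 39 = 88°
+140° (split-comp 40° ↓): 88 + 140 = 228°
+90° (square ↑): 228 + 90 = 318°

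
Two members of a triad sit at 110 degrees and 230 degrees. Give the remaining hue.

350°

A triad spaces three hues 120° apart.
The full set is {110°, 230°, 350°}.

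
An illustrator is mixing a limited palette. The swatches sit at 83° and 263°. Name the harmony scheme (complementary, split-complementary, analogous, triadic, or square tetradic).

complementary

Sort the hues: 83°, 263°.
Successive gaps around the wheel: 180°, 180°.
Two hues 180° apart are complementary.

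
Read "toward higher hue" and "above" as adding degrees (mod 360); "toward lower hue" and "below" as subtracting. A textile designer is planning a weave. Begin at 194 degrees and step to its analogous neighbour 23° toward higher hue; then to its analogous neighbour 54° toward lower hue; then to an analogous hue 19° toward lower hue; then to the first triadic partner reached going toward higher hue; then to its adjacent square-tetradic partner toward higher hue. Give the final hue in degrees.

analog 23° ↑ +23°: 194 + 23 = 217°
analog 54° ↓ −54°: 217 − 54 = 163°
analog 19° ↓ −19°: 163 − 19 = 144°
triadic ↑ +120°: 144 + 120 = 264°
square ↑ +90°: 264 + 90 = 354°

354°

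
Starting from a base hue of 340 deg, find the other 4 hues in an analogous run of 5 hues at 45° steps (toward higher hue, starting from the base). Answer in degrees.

Analogous hues sit every 45° along the wheel.
340 + 45 = 385 → 385 − 360 = 25°
340 + 90 = 430 → 430 − 360 = 70°
340 + 135 = 475 → 475 − 360 = 115°
340 + 180 = 520 → 520 − 360 = 160°

25°, 70°, 115°, and 160°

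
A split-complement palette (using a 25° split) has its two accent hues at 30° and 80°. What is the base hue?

The accents sit 25° either side of the complement, so the complement is their short-arc midpoint on the wheel.
Short-arc midpoint of 30° and 80°: 55°.
Base is 180° from the complement: 55 − 180 = -125 → -125 + 360 = 235°

235°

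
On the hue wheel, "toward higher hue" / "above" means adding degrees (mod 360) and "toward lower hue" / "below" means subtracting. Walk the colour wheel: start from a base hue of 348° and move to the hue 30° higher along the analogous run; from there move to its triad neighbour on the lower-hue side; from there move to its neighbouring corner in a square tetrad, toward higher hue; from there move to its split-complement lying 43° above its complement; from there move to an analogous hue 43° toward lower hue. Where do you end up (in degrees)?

+30° (analog 30° ↑): 348 + 30 = 378 → 378 − 360 = 18°
−120° (triadic ↓): 18 − 120 = -102 → -102 + 360 = 258°
+90° (square ↑): 258 + 90 = 348°
+223° (split-comp 43° ↑): 348 + 223 = 571 → 571 − 360 = 211°
−43° (analog 43° ↓): 211 − 43 = 168°

168°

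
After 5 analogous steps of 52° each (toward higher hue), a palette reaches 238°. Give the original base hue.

5 steps of 52° (toward higher hue) give a net shift of +260°.
Start = end − shift: 238 − 260 = -22 → -22 + 360 = 338°

338°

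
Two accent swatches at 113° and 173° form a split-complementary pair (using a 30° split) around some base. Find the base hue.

The accents sit 30° either side of the complement, so the complement is their short-arc midpoint on the wheel.
Short-arc midpoint of 113° and 173°: 143°.
Base is 180° from the complement: 143 − 180 = -37 → -37 + 360 = 323°

323°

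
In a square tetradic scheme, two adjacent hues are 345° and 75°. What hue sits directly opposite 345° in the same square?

165°

A square tetradic scheme places four hues 90° apart; opposite corners are 180° apart.
345 + 180 = 525 → 525 − 360 = 165°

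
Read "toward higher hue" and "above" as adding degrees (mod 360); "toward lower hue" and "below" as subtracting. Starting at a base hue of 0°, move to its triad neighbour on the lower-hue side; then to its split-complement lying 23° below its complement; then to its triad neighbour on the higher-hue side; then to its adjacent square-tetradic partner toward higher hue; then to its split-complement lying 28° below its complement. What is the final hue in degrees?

−120° (triadic ↓): 0 − 120 = -120 → -120 + 360 = 240°
+157° (split-comp 23° ↓): 240 + 157 = 397 → 397 − 360 = 37°
+120° (triadic ↑): 37 + 120 = 157°
+90° (square ↑): 157 + 90 = 247°
+152° (split-comp 28° ↓): 247 + 152 = 399 → 399 − 360 = 39°

39°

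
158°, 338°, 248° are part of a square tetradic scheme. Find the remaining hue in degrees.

A square tetradic scheme places four hues every 90°.
The full set through 158° is {68°, 158°, 248°, 338°}.
Given {158°, 248°, 338°}, the missing hue is 68°.

68°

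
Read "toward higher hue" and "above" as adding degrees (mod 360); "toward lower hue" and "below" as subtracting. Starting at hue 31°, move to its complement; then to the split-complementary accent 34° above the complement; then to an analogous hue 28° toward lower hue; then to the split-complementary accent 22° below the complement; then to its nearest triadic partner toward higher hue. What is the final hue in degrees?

315°

complement +180°: 31 + 180 = 211°
split-comp 34° ↑ +214°: 211 + 214 = 425 → 425 − 360 = 65°
analog 28° ↓ −28°: 65 − 28 = 37°
split-comp 22° ↓ +158°: 37 + 158 = 195°
triadic ↑ +120°: 195 + 120 = 315°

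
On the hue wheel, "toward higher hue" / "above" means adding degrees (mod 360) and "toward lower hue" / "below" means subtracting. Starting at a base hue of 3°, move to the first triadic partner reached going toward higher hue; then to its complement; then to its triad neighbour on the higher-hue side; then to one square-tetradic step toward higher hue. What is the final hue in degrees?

153°

triadic ↑ +120°: 3 + 120 = 123°
complement +180°: 123 + 180 = 303°
triadic ↑ +120°: 303 + 120 = 423 → 423 − 360 = 63°
square ↑ +90°: 63 + 90 = 153°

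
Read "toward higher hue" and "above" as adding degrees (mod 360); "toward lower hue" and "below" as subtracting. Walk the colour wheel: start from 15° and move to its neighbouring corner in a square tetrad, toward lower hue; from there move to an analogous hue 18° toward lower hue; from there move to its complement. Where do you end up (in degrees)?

square ↓ −90°: 15 − 90 = -75 → -75 + 360 = 285°
analog 18° ↓ −18°: 285 − 18 = 267°
complement +180°: 267 + 180 = 447 → 447 − 360 = 87°

87°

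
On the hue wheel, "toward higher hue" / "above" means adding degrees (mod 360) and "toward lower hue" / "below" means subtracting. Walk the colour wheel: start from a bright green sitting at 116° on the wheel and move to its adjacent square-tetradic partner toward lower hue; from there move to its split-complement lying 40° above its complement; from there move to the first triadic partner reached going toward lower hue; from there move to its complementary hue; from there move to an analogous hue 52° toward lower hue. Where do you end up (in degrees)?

square ↓ −90°: 116 − 90 = 26°
split-comp 40° ↑ +220°: 26 + 220 = 246°
triadic ↓ −120°: 246 − 120 = 126°
complement +180°: 126 + 180 = 306°
analog 52° ↓ −52°: 306 − 52 = 254°

254°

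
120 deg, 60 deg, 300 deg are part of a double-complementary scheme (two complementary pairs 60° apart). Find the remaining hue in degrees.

A rectangular tetradic uses two complementary pairs 60° apart: offsets 0°, 60°, 180°, 240°.
Among {60°, 120°, 300°}, 120° and 300° are a 180° pair.
The remaining hue 60° needs its own complement: 60 + 180 = 240°

240°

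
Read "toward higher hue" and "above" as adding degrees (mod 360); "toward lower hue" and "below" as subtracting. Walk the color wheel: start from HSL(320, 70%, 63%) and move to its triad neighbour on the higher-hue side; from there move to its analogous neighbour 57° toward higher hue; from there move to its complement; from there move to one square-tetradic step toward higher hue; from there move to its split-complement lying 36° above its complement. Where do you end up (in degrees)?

triadic ↑ +120°: 320 + 120 = 440 → 440 − 360 = 80°
analog 57° ↑ +57°: 80 + 57 = 137°
complement +180°: 137 + 180 = 317°
square ↑ +90°: 317 + 90 = 407 → 407 − 360 = 47°
split-comp 36° ↑ +216°: 47 + 216 = 263°

263°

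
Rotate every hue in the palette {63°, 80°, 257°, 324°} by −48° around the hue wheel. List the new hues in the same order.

63 − 48 = 15°
80 − 48 = 32°
257 − 48 = 209°
324 − 48 = 276°

15°, 32°, 209°, 276°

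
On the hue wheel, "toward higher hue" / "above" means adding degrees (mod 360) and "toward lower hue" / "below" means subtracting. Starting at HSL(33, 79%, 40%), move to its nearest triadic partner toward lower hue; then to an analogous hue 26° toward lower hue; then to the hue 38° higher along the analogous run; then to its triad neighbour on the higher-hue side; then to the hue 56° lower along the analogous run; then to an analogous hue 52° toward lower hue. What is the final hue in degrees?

33 − 120 = -87 → -87 + 360 = 273°   (triadic ↓)
273 − 26 = 247°   (analog 26° ↓)
247 + 38 = 285°   (analog 38° ↑)
285 + 120 = 405 → 405 − 360 = 45°   (triadic ↑)
45 − 56 = -11 → -11 + 360 = 349°   (analog 56° ↓)
349 − 52 = 297°   (analog 52° ↓)

297°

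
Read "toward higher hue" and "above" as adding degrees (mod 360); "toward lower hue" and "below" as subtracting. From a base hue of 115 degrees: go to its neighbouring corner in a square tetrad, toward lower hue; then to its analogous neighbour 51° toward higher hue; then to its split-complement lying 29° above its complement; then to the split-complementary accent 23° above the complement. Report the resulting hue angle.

115 − 90 = 25°   (square ↓)
25 + 51 = 76°   (analog 51° ↑)
76 + 209 = 285°   (split-comp 29° ↑)
285 + 203 = 488 → 488 − 360 = 128°   (split-comp 23° ↑)

128°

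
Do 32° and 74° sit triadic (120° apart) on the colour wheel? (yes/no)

Angular distance: |32 − 74| = 42 = 42°.
Triadic (120° apart) requires 120°.

no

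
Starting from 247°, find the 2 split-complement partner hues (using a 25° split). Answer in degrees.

42° and 92°

Split-complementary hues sit 25° either side of the complement.
Complement of 247°: 247 + 180 = 427 → 427 − 360 = 67°
67 − 25 = 42°
67 + 25 = 92°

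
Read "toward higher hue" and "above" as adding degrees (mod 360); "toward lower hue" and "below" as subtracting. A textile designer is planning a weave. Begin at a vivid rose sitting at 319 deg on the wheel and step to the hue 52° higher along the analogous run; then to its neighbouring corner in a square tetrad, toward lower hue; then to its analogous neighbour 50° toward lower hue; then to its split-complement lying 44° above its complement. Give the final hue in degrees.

95°

319 + 52 = 371 → 371 − 360 = 11°   (analog 52° ↑)
11 − 90 = -79 → -79 + 360 = 281°   (square ↓)
281 − 50 = 231°   (analog 50° ↓)
231 + 224 = 455 → 455 − 360 = 95°   (split-comp 44° ↑)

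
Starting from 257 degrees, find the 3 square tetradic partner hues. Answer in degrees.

347°, 77°, and 167°

A square tetradic scheme places four hues every 90°.
257 + 90 = 347°
257 + 180 = 437 → 437 − 360 = 77°
257 + 270 = 527 → 527 − 360 = 167°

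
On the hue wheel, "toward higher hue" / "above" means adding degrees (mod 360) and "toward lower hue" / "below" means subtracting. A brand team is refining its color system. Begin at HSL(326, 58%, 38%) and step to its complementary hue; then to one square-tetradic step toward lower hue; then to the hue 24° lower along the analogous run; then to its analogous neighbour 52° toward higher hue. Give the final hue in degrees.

84°

326 + 180 = 506 → 506 − 360 = 146°   (complement)
146 − 90 = 56°   (square ↓)
56 − 24 = 32°   (analog 24° ↓)
32 + 52 = 84°   (analog 52° ↑)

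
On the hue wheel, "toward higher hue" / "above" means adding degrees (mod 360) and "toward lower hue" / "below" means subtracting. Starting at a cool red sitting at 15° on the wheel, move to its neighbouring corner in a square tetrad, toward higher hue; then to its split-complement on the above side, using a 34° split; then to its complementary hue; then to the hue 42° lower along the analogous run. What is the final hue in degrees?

square ↑ +90°: 15 + 90 = 105°
split-comp 34° ↑ +214°: 105 + 214 = 319°
complement +180°: 319 + 180 = 499 → 499 − 360 = 139°
analog 42° ↓ −42°: 139 − 42 = 97°

97°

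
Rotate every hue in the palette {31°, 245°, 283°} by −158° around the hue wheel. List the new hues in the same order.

31 − 158 = -127 → -127 + 360 = 233°
245 − 158 = 87°
283 − 158 = 125°

233°, 87°, 125°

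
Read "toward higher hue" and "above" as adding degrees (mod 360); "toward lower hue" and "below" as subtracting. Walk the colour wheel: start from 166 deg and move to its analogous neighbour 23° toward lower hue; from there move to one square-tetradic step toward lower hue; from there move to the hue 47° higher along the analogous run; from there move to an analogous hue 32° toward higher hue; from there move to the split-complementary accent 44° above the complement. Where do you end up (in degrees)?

−23° (analog 23° ↓): 166 − 23 = 143°
−90° (square ↓): 143 − 90 = 53°
+47° (analog 47° ↑): 53 + 47 = 100°
+32° (analog 32° ↑): 100 + 32 = 132°
+224° (split-comp 44° ↑): 132 + 224 = 356°

356°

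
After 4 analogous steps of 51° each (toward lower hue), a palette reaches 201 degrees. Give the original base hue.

4 steps of 51° (toward lower hue) give a net shift of −204°.
Start = end − shift: 201 + 204 = 405 → 405 − 360 = 45°

45°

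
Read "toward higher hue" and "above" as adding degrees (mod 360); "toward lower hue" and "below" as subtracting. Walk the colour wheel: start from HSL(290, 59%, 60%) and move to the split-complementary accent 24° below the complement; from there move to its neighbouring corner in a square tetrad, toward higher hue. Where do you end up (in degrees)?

290 + 156 = 446 → 446 − 360 = 86°   (split-comp 24° ↓)
86 + 90 = 176°   (square ↑)

176°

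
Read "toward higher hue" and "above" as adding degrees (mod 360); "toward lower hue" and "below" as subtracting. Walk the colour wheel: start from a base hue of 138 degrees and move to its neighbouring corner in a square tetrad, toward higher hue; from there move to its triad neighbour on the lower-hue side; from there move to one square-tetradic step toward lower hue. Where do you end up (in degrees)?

square ↑ +90°: 138 + 90 = 228°
triadic ↓ −120°: 228 − 120 = 108°
square ↓ −90°: 108 − 90 = 18°

18°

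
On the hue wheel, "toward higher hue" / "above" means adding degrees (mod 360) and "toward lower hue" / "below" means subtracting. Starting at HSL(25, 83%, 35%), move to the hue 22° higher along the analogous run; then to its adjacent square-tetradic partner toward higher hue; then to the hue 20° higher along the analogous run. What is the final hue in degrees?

157°

analog 22° ↑ +22°: 25 + 22 = 47°
square ↑ +90°: 47 + 90 = 137°
analog 20° ↑ +20°: 137 + 20 = 157°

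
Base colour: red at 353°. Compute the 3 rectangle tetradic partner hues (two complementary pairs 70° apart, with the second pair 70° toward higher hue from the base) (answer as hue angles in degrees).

A rectangular tetradic uses two complementary pairs 70° apart: offsets 0°, 70°, 180°, 250°.
353 + 70 = 423 → 423 − 360 = 63°
353 + 180 = 533 → 533 − 360 = 173°
353 + 250 = 603 → 603 − 360 = 243°

63°, 173° and 243°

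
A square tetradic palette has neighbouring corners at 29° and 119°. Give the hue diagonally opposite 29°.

A square tetradic scheme places four hues 90° apart; opposite corners are 180° apart.
29 + 180 = 209°

209°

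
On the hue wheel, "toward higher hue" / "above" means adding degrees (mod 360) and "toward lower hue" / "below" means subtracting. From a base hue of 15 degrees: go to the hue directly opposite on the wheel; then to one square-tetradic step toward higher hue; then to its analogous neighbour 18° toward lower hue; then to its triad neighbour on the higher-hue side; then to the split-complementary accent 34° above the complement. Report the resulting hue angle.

+180° (complement): 15 + 180 = 195°
+90° (square ↑): 195 + 90 = 285°
−18° (analog 18° ↓): 285 − 18 = 267°
+120° (triadic ↑): 267 + 120 = 387 → 387 − 360 = 27°
+214° (split-comp 34° ↑): 27 + 214 = 241°

241°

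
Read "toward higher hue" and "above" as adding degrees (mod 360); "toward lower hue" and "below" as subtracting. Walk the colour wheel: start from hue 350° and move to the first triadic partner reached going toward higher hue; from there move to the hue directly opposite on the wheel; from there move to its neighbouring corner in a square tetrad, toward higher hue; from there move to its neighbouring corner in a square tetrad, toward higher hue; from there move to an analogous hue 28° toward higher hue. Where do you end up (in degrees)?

350 + 120 = 470 → 470 − 360 = 110°   (triadic ↑)
110 + 180 = 290°   (complement)
290 + 90 = 380 → 380 − 360 = 20°   (square ↑)
20 + 90 = 110°   (square ↑)
110 + 28 = 138°   (analog 28° ↑)

138°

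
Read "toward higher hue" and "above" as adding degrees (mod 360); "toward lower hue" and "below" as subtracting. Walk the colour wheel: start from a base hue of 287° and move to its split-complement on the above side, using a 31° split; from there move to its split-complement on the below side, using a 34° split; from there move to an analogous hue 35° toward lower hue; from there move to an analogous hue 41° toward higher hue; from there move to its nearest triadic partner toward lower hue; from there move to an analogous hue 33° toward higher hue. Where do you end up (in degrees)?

203°

+211° (split-comp 31° ↑): 287 + 211 = 498 → 498 − 360 = 138°
+146° (split-comp 34° ↓): 138 + 146 = 284°
−35° (analog 35° ↓): 284 − 35 = 249°
+41° (analog 41° ↑): 249 + 41 = 290°
−120° (triadic ↓): 290 − 120 = 170°
+33° (analog 33° ↑): 170 + 33 = 203°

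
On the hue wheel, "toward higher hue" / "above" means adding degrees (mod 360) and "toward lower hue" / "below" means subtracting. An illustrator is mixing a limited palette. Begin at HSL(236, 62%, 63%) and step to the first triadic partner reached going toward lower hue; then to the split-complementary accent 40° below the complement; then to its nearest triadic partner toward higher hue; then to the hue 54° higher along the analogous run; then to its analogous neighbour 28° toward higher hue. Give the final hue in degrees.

triadic ↓ −120°: 236 − 120 = 116°
split-comp 40° ↓ +140°: 116 + 140 = 256°
triadic ↑ +120°: 256 + 120 = 376 → 376 − 360 = 16°
analog 54° ↑ +54°: 16 + 54 = 70°
analog 28° ↑ +28°: 70 + 28 = 98°

98°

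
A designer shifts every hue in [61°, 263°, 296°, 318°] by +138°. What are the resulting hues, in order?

61 + 138 = 199°
263 + 138 = 401 → 401 − 360 = 41°
296 + 138 = 434 → 434 − 360 = 74°
318 + 138 = 456 → 456 − 360 = 96°

199°, 41°, 74°, 96°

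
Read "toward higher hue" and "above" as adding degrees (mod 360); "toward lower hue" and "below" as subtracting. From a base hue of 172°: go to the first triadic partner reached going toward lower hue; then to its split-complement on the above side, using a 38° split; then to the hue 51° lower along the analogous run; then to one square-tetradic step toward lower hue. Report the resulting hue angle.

129°

172 − 120 = 52°   (triadic ↓)
52 + 218 = 270°   (split-comp 38° ↑)
270 − 51 = 219°   (analog 51° ↓)
219 − 90 = 129°   (square ↓)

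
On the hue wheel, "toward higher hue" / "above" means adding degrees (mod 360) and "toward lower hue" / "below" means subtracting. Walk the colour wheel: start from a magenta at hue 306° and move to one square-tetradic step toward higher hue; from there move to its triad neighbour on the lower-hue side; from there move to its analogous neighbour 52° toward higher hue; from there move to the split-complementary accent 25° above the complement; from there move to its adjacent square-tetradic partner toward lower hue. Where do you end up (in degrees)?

306 + 90 = 396 → 396 − 360 = 36°   (square ↑)
36 − 120 = -84 → -84 + 360 = 276°   (triadic ↓)
276 + 52 = 328°   (analog 52° ↑)
328 + 205 = 533 → 533 − 360 = 173°   (split-comp 25° ↑)
173 − 90 = 83°   (square ↓)

83°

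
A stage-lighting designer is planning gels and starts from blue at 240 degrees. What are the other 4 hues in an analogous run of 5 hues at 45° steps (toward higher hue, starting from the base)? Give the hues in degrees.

Analogous hues sit every 45° along the wheel.
240 + 45 = 285°
240 + 90 = 330°
240 + 135 = 375 → 375 − 360 = 15°
240 + 180 = 420 → 420 − 360 = 60°

285°, 330°, 15° and 60°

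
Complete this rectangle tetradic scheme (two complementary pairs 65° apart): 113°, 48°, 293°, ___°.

A rectangular tetradic uses two complementary pairs 65° apart: offsets 0°, 65°, 180°, 245°.
Among {48°, 113°, 293°}, 113° and 293° are a 180° pair.
The remaining hue 48° needs its own complement: 48 + 180 = 228°

228°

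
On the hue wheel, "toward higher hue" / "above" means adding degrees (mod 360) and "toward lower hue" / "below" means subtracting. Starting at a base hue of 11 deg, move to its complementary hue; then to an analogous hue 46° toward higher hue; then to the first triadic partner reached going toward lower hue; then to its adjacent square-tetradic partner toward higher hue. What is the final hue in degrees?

207°

11 + 180 = 191°   (complement)
191 + 46 = 237°   (analog 46° ↑)
237 − 120 = 117°   (triadic ↓)
117 + 90 = 207°   (square ↑)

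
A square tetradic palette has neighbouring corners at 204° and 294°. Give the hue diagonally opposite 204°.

24°

A square tetradic scheme places four hues 90° apart; opposite corners are 180° apart.
204 + 180 = 384 → 384 − 360 = 24°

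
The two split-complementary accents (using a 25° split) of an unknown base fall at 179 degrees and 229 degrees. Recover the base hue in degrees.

24°

The accents sit 25° either side of the complement, so the complement is their short-arc midpoint on the wheel.
Short-arc midpoint of 179° and 229°: 204°.
Base is 180° from the complement: 204 − 180 = 24°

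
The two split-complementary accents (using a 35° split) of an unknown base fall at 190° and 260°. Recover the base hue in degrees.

45°

The accents sit 35° either side of the complement, so the complement is their short-arc midpoint on the wheel.
Short-arc midpoint of 190° and 260°: 225°.
Base is 180° from the complement: 225 − 180 = 45°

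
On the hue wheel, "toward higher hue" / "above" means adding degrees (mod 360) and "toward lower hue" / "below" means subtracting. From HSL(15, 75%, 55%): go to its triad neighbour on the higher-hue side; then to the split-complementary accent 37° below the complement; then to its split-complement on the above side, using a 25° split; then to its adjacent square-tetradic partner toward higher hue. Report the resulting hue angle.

213°

15 + 120 = 135°   (triadic ↑)
135 + 143 = 278°   (split-comp 37° ↓)
278 + 205 = 483 → 483 − 360 = 123°   (split-comp 25° ↑)
123 + 90 = 213°   (square ↑)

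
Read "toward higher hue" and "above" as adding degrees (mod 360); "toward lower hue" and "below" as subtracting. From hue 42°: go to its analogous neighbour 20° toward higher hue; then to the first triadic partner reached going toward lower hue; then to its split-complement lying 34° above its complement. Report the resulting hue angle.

156°

+20° (analog 20° ↑): 42 + 20 = 62°
−120° (triadic ↓): 62 − 120 = -58 → -58 + 360 = 302°
+214° (split-comp 34° ↑): 302 + 214 = 516 → 516 − 360 = 156°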